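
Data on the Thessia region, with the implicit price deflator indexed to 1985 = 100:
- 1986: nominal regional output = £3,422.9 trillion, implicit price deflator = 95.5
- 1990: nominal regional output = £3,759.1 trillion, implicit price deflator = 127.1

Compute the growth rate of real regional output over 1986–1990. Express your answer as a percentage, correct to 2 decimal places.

Real regional output 1986 = 3422.9 / 0.955 = 3584.19.
Real regional output 1990 = 3759.1 / 1.271 = 2957.59.
Real growth = 2957.59 / 3584.19 − 1 = -0.1748.

-17.48%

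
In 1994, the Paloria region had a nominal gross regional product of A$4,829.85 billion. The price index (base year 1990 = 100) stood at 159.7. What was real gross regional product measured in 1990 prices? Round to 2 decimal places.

A$3,024.33 billion

Real gross regional product = Nominal / (price index/100) = 4829.85 / 1.597 = 3024.33.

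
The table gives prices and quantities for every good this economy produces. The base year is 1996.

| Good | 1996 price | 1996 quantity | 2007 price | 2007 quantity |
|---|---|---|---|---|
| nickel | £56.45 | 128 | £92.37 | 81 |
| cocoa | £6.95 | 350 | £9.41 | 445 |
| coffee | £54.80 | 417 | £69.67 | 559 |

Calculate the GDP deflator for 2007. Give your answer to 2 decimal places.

132.16

Nominal GDP 2007 = 92.37·81 + 9.41·445 + 69.67·559 = 50614.95.
Real GDP 2007 (at 1996 prices) = 56.45·81 + 6.95·445 + 54.80·559 = 38298.40.
Deflator = Nominal/Real × 100 = 50614.95/38298.40 × 100 = 132.159.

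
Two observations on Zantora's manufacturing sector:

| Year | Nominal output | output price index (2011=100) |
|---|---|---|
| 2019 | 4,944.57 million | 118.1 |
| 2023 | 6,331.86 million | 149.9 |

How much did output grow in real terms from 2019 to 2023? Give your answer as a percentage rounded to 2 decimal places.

0.89%

Deflate each year: 2019 → 4944.57/1.181 = 4186.77; 2023 → 6331.86/1.499 = 4224.06.
So real output changed by 4224.06/4186.77 − 1 = 0.0089, i.e. 0.89%.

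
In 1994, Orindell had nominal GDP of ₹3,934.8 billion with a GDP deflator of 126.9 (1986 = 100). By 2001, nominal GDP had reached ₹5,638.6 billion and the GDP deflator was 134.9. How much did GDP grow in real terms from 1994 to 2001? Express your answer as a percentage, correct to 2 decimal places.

34.80%

Deflate each year: 1994 → 3934.8/1.269 = 3100.71; 2001 → 5638.6/1.349 = 4179.84.
So real GDP changed by 4179.84/3100.71 − 1 = 0.3480, i.e. 34.80%.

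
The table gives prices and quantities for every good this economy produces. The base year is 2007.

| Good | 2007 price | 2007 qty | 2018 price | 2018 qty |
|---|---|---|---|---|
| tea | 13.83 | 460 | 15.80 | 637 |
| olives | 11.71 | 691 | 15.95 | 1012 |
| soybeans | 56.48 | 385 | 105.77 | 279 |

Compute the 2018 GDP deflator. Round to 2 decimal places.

Nominal GDP 2018 = 15.80·637 + 15.95·1012 + 105.77·279 = 55715.83.
Real GDP 2018 (at 2007 prices) = 13.83·637 + 11.71·1012 + 56.48·279 = 36418.15.
Deflator = Nominal/Real × 100 = 55715.83/36418.15 × 100 = 152.989.

152.99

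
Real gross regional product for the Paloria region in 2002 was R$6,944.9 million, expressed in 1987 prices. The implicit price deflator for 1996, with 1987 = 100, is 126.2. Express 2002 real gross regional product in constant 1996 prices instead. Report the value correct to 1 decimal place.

R$8,764.5 million

Real gross regional product in 1996 prices = Real gross regional product in 1987 prices × (P_1996/P_1987) = 6944.9 × 1.262 = 8764.46.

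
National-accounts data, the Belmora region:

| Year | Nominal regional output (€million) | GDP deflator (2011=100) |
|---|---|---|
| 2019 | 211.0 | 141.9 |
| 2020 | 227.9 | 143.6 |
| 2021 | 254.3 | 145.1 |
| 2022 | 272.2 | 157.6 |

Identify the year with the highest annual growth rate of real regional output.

2021

2020: real = 227.9/1.436 = 158.70; growth vs 2019 (148.70) = 6.72%.
2021: real = 254.3/1.451 = 175.26; growth vs 2020 (158.70) = 10.43%.
2022: real = 272.2/1.576 = 172.72; growth vs 2021 (175.26) = -1.45%.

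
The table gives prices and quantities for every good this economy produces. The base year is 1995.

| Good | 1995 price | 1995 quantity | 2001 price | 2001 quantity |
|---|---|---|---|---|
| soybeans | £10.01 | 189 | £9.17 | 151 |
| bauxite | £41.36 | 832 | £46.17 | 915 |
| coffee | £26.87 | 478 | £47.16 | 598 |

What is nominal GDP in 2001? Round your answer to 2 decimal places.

£71831.90

Nominal GDP 2001 = Σ (p_2001 × q_2001) = 9.17·151 + 46.17·915 + 47.16·598 = 71831.90.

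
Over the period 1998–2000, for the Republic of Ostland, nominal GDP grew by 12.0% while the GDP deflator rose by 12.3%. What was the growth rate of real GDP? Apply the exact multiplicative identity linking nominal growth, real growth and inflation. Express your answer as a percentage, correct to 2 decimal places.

-0.27%

(1 + g_nom) = (1 + g_real)(1 + π), so g_real = 1.1200 / 1.1230 − 1 = -0.00267.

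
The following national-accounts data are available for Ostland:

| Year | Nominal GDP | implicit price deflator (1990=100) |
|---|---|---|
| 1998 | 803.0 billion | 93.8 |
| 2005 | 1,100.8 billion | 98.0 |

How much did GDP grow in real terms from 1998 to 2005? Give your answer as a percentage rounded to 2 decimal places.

31.21%

Deflate each year: 1998 → 803.0/0.938 = 856.08; 2005 → 1100.8/0.980 = 1123.27.
So real GDP changed by 1123.27/856.08 − 1 = 0.3121, i.e. 31.21%.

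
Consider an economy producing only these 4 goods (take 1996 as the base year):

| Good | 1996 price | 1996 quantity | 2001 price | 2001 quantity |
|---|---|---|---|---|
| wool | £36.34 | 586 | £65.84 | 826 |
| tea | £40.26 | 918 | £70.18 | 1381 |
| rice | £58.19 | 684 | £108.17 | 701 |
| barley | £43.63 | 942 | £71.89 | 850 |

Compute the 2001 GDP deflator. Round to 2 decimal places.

Nominal GDP 2001 = 65.84·826 + 70.18·1381 + 108.17·701 + 71.89·850 = 288236.09.
Real GDP 2001 (at 1996 prices) = 36.34·826 + 40.26·1381 + 58.19·701 + 43.63·850 = 163492.59.
Deflator = Nominal/Real × 100 = 288236.09/163492.59 × 100 = 176.299.

176.30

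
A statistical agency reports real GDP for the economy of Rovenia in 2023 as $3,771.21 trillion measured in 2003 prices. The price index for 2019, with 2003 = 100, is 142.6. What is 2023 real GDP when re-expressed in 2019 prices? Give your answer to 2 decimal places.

$5,377.75 trillion

Real GDP in 2019 prices = Real GDP in 2003 prices × (P_2019/P_2003) = 3771.21 × 1.426 = 5377.75.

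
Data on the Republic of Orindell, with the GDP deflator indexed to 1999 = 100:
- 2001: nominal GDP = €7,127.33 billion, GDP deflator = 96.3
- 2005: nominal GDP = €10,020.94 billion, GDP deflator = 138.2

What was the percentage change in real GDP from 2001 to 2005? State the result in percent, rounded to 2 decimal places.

Deflate each year: 2001 → 7127.33/0.963 = 7401.17; 2005 → 10020.94/1.382 = 7251.04.
So real GDP changed by 7251.04/7401.17 − 1 = -0.0203, i.e. -2.03%.

-2.03%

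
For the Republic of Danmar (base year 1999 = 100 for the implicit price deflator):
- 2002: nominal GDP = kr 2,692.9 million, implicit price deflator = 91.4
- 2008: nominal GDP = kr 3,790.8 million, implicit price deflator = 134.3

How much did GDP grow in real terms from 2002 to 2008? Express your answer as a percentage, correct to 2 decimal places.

-4.20%

Deflate each year: 2002 → 2692.9/0.914 = 2946.28; 2008 → 3790.8/1.343 = 2822.64.
So real GDP changed by 2822.64/2946.28 − 1 = -0.0420, i.e. -4.20%.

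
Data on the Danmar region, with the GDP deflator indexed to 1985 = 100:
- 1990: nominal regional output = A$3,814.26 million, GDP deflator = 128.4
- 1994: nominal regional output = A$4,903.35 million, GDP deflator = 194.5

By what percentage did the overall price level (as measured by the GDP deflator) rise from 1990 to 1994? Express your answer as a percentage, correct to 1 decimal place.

51.5%

Price-level change = 194.5 / 128.4 − 1 = 0.5148.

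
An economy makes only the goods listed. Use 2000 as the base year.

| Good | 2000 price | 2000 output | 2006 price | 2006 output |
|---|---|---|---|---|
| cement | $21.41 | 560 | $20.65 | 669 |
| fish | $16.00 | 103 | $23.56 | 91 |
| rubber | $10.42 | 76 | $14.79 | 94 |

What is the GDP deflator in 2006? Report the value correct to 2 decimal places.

Nominal GDP 2006 = 20.65·669 + 23.56·91 + 14.79·94 = 17349.07.
Real GDP 2006 (at 2000 prices) = 21.41·669 + 16.00·91 + 10.42·94 = 16758.77.
Deflator = Nominal/Real × 100 = 17349.07/16758.77 × 100 = 103.522.

103.52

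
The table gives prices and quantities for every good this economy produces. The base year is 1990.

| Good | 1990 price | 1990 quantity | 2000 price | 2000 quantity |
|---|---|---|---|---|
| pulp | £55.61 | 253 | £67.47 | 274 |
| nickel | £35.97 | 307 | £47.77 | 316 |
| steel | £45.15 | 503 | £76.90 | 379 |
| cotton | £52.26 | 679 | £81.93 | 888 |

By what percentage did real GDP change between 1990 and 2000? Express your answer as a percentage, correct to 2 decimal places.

8.18%

Real GDP 1990 = Nominal GDP 1990 = 55.61·253 + 35.97·307 + 45.15·503 + 52.26·679 = 83307.11.
Real GDP 2000 (at 1990 prices) = 55.61·274 + 35.97·316 + 45.15·379 + 52.26·888 = 90122.39.
Real growth = 90122.39/83307.11 − 1 = 0.0818.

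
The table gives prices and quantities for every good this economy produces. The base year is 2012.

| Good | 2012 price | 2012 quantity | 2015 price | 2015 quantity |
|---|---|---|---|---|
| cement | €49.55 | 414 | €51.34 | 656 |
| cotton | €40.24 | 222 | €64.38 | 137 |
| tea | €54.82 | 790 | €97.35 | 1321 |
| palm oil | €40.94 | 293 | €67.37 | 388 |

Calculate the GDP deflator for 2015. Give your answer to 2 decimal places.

Nominal GDP 2015 = 51.34·656 + 64.38·137 + 97.35·1321 + 67.37·388 = 197238.01.
Real GDP 2015 (at 2012 prices) = 49.55·656 + 40.24·137 + 54.82·1321 + 40.94·388 = 126319.62.
Deflator = Nominal/Real × 100 = 197238.01/126319.62 × 100 = 156.142.

156.14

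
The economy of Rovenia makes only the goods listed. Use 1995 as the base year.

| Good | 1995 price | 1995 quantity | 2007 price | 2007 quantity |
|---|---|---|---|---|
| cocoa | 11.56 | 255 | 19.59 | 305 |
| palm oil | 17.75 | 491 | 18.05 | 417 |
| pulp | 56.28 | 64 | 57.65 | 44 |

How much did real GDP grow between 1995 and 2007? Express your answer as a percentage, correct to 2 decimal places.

Real GDP 1995 = Nominal GDP 1995 = 11.56·255 + 17.75·491 + 56.28·64 = 15264.97.
Real GDP 2007 (at 1995 prices) = 11.56·305 + 17.75·417 + 56.28·44 = 13403.87.
Real growth = 13403.87/15264.97 − 1 = -0.1219.

-12.19%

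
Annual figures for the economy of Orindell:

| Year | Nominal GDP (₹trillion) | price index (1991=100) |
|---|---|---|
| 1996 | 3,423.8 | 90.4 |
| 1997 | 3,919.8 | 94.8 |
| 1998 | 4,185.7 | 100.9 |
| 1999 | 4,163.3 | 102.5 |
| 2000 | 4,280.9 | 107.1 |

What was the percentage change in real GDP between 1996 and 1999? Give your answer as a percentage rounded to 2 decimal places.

7.24%

Real GDP 1996 = 3423.8/0.904 = 3787.39.
Real GDP 1999 = 4163.3/1.025 = 4061.76.
Change = 4061.76/3787.39 − 1 = 0.0724.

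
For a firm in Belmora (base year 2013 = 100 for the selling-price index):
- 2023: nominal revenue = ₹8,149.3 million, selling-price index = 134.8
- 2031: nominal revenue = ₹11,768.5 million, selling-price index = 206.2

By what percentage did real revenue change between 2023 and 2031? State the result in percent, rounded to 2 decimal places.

-5.59%

Deflate each year: 2023 → 8149.3/1.348 = 6045.47; 2031 → 11768.5/2.062 = 5707.32.
So real revenue changed by 5707.32/6045.47 − 1 = -0.0559, i.e. -5.59%.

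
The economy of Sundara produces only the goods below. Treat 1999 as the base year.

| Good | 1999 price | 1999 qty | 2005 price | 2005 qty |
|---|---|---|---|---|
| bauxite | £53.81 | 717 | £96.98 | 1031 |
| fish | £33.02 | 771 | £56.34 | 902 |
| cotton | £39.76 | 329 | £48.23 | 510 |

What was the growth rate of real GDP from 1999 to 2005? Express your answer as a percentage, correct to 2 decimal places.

36.85%

Real GDP 1999 = Nominal GDP 1999 = 53.81·717 + 33.02·771 + 39.76·329 = 77121.23.
Real GDP 2005 (at 1999 prices) = 53.81·1031 + 33.02·902 + 39.76·510 = 105539.75.
Real growth = 105539.75/77121.23 − 1 = 0.3685.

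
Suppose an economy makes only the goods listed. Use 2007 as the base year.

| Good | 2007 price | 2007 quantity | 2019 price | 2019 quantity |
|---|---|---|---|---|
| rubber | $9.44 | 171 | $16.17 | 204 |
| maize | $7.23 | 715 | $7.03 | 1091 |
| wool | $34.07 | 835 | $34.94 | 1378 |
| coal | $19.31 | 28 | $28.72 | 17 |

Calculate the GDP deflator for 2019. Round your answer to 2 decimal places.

104.40

Nominal GDP 2019 = 16.17·204 + 7.03·1091 + 34.94·1378 + 28.72·17 = 59603.97.
Real GDP 2019 (at 2007 prices) = 9.44·204 + 7.23·1091 + 34.07·1378 + 19.31·17 = 57090.42.
Deflator = Nominal/Real × 100 = 59603.97/57090.42 × 100 = 104.403.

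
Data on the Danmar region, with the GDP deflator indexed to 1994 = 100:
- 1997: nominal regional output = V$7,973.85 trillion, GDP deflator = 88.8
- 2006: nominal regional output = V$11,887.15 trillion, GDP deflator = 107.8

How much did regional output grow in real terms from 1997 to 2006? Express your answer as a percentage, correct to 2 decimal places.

22.80%

Deflate each year: 1997 → 7973.85/0.888 = 8979.56; 2006 → 11887.15/1.078 = 11027.04.
So real regional output changed by 11027.04/8979.56 − 1 = 0.2280, i.e. 22.80%.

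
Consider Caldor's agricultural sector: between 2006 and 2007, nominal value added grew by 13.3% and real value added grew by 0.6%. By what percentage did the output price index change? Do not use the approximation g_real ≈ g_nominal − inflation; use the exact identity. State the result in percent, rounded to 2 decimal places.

12.62%

(1 + g_nom) = (1 + g_real)(1 + π), so π = 1.1330 / 1.0060 − 1 = 0.12624.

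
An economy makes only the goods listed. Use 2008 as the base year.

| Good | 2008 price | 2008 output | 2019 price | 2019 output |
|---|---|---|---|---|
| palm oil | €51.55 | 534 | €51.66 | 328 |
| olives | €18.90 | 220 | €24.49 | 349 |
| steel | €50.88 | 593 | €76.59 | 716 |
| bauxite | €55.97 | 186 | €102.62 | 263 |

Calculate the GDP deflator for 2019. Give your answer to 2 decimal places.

143.75

Nominal GDP 2019 = 51.66·328 + 24.49·349 + 76.59·716 + 102.62·263 = 107318.99.
Real GDP 2019 (at 2008 prices) = 51.55·328 + 18.90·349 + 50.88·716 + 55.97·263 = 74654.69.
Deflator = Nominal/Real × 100 = 107318.99/74654.69 × 100 = 143.754.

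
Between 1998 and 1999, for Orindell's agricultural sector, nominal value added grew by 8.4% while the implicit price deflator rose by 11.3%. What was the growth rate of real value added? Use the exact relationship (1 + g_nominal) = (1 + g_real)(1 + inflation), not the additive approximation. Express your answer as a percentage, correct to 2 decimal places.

-2.61%

(1 + g_nom) = (1 + g_real)(1 + π), so g_real = 1.0840 / 1.1130 − 1 = -0.02606.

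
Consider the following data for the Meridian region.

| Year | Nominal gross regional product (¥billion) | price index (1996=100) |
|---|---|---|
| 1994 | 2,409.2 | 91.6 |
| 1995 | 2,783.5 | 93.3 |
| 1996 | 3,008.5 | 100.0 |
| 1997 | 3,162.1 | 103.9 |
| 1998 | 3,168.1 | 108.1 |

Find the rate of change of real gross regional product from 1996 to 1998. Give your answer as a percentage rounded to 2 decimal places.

-2.59%

Real gross regional product 1996 = 3008.5/1.000 = 3008.50.
Real gross regional product 1998 = 3168.1/1.081 = 2930.71.
Change = 2930.71/3008.50 − 1 = -0.0259.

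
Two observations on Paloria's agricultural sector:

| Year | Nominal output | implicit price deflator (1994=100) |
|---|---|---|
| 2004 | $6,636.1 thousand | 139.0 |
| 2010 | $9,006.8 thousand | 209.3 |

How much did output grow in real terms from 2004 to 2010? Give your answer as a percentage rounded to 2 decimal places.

Real output 2004 = 6636.1 / 1.390 = 4774.17.
Real output 2010 = 9006.8 / 2.093 = 4303.30.
Real growth = 4303.30 / 4774.17 − 1 = -0.0986.

-9.86%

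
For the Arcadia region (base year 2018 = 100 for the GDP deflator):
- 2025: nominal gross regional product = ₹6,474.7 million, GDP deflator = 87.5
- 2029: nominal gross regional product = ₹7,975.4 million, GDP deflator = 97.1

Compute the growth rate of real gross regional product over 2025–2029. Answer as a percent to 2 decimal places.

11.00%

Real gross regional product 2025 = 6474.7 / 0.875 = 7399.66.
Real gross regional product 2029 = 7975.4 / 0.971 = 8213.59.
Real growth = 8213.59 / 7399.66 − 1 = 0.1100.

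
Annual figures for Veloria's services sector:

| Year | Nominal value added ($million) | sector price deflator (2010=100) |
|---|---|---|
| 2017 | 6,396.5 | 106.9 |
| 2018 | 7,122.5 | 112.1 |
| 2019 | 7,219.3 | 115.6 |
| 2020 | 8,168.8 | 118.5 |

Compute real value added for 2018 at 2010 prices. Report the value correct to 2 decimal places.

$6,353.70 million

Real value added 2018 = 7122.5 / 1.121 = 6353.70.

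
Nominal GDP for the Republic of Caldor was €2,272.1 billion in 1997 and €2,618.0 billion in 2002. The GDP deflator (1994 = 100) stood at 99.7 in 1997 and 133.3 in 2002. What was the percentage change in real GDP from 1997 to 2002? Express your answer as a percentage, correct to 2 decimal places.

Real GDP 1997 = 2272.1 / 0.997 = 2278.94.
Real GDP 2002 = 2618.0 / 1.333 = 1963.99.
Real growth = 1963.99 / 2278.94 − 1 = -0.1382.

-13.82%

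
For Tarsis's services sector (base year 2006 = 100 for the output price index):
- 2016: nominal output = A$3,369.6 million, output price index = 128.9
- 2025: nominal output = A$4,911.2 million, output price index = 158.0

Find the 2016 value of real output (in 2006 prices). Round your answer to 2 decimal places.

Real output = Nominal / (output price index/100) = 3369.6 / 1.289 = 2614.12.

A$2,614.12 million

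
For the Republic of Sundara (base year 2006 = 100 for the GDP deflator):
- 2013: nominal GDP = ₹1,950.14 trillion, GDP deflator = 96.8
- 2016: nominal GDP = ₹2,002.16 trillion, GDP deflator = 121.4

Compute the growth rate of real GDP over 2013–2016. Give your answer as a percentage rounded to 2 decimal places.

-18.14%

Deflate each year: 2013 → 1950.14/0.968 = 2014.61; 2016 → 2002.16/1.214 = 1649.23.
So real GDP changed by 1649.23/2014.61 − 1 = -0.1814, i.e. -18.14%.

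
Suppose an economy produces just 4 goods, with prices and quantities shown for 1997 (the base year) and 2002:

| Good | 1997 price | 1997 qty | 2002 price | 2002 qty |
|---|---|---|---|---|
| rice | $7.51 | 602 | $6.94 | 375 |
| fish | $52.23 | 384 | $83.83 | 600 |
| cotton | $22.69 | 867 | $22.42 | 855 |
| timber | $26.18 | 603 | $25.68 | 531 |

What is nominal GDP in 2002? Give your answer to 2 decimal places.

$85705.68

Nominal GDP 2002 = Σ (p_2002 × q_2002) = 6.94·375 + 83.83·600 + 22.42·855 + 25.68·531 = 85705.68.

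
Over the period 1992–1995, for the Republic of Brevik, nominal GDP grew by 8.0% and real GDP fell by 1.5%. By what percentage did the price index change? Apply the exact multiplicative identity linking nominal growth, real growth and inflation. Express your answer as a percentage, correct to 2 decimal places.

9.64%

(1 + g_nom) = (1 + g_real)(1 + π), so π = 1.0800 / 0.9850 − 1 = 0.09645.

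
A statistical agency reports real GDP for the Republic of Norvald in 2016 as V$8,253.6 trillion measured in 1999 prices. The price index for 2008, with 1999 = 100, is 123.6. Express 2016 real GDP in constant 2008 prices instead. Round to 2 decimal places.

V$10,201.45 trillion

Real GDP in 2008 prices = Real GDP in 1999 prices × (P_2008/P_1999) = 8253.6 × 1.236 = 10201.45.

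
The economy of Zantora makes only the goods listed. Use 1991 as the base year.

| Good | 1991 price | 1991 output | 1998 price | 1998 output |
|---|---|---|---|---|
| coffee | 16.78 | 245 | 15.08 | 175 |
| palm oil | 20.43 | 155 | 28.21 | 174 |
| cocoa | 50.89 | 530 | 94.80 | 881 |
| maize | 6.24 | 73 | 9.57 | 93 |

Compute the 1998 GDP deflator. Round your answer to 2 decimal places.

177.16

Nominal GDP 1998 = 15.08·175 + 28.21·174 + 94.80·881 + 9.57·93 = 91956.35.
Real GDP 1998 (at 1991 prices) = 16.78·175 + 20.43·174 + 50.89·881 + 6.24·93 = 51905.73.
Deflator = Nominal/Real × 100 = 91956.35/51905.73 × 100 = 177.160.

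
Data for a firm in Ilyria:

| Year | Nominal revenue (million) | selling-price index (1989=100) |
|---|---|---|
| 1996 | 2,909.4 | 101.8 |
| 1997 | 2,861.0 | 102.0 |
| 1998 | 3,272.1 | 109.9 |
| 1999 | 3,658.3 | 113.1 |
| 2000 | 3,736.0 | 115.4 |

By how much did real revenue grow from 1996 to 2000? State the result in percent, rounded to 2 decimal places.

13.28%

Real revenue 1996 = 2909.4/1.018 = 2857.96.
Real revenue 2000 = 3736.0/1.154 = 3237.44.
Change = 3237.44/2857.96 − 1 = 0.1328.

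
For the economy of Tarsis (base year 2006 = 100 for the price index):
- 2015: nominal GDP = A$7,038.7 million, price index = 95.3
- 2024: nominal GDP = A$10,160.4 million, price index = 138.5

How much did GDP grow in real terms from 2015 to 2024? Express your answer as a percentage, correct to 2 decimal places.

Deflate each year: 2015 → 7038.7/0.953 = 7385.83; 2024 → 10160.4/1.385 = 7336.03.
So real GDP changed by 7336.03/7385.83 − 1 = -0.0067, i.e. -0.67%.

-0.67%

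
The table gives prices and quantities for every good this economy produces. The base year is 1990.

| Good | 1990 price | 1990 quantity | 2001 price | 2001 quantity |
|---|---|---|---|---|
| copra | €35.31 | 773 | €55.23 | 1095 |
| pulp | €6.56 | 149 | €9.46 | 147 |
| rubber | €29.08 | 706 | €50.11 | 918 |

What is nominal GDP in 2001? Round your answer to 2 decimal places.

Nominal GDP 2001 = Σ (p_2001 × q_2001) = 55.23·1095 + 9.46·147 + 50.11·918 = 107868.45.

€107868.45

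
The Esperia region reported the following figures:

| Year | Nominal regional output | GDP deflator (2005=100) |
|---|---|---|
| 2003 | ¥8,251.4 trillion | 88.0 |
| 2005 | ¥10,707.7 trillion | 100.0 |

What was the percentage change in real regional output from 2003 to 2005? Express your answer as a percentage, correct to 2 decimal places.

Deflate each year: 2003 → 8251.4/0.880 = 9376.59; 2005 → 10707.7/1.000 = 10707.70.
So real regional output changed by 10707.70/9376.59 − 1 = 0.1420, i.e. 14.20%.

14.20%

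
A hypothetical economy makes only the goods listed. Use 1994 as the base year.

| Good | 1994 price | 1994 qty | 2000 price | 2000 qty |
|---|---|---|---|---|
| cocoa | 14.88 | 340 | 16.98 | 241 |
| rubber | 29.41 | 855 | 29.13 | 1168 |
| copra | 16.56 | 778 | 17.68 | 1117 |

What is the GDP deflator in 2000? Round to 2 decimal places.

102.53

Nominal GDP 2000 = 16.98·241 + 29.13·1168 + 17.68·1117 = 57864.58.
Real GDP 2000 (at 1994 prices) = 14.88·241 + 29.41·1168 + 16.56·1117 = 56434.48.
Deflator = Nominal/Real × 100 = 57864.58/56434.48 × 100 = 102.534.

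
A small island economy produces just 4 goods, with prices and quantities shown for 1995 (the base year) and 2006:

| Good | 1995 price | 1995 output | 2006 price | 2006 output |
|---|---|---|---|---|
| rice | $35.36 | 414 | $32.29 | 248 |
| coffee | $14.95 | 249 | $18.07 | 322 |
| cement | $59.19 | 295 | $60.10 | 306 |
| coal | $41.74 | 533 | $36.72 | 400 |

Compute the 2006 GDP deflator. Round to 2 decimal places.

96.93

Nominal GDP 2006 = 32.29·248 + 18.07·322 + 60.10·306 + 36.72·400 = 46905.06.
Real GDP 2006 (at 1995 prices) = 35.36·248 + 14.95·322 + 59.19·306 + 41.74·400 = 48391.32.
Deflator = Nominal/Real × 100 = 46905.06/48391.32 × 100 = 96.929.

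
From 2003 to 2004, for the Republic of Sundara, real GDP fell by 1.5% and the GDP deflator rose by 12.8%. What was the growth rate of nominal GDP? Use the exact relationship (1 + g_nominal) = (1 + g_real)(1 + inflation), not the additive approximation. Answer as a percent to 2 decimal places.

11.11%

(1 + g_nom) = (1 + g_real)(1 + π) = 0.9850 × 1.1280 = 1.11108.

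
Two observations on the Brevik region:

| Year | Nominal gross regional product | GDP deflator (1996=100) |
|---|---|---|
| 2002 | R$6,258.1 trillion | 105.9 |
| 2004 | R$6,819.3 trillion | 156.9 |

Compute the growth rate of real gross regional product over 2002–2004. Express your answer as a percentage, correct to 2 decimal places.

Real gross regional product 2002 = 6258.1 / 1.059 = 5909.44.
Real gross regional product 2004 = 6819.3 / 1.569 = 4346.27.
Real growth = 4346.27 / 5909.44 − 1 = -0.2645.

-26.45%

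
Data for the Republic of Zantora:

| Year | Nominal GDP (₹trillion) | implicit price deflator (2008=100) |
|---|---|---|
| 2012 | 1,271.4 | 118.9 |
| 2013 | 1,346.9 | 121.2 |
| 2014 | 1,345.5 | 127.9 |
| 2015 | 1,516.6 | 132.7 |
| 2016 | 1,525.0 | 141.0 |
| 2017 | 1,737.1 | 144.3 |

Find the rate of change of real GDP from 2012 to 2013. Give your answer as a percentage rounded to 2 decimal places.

3.93%

Real GDP 2012 = 1271.4/1.189 = 1069.30.
Real GDP 2013 = 1346.9/1.212 = 1111.30.
Change = 1111.30/1069.30 − 1 = 0.0393.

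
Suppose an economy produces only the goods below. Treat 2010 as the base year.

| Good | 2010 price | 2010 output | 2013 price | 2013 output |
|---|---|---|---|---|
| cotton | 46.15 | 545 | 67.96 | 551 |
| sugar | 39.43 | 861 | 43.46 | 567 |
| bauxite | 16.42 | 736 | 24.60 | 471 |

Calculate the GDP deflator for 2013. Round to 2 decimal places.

132.70

Nominal GDP 2013 = 67.96·551 + 43.46·567 + 24.60·471 = 73674.38.
Real GDP 2013 (at 2010 prices) = 46.15·551 + 39.43·567 + 16.42·471 = 55519.28.
Deflator = Nominal/Real × 100 = 73674.38/55519.28 × 100 = 132.701.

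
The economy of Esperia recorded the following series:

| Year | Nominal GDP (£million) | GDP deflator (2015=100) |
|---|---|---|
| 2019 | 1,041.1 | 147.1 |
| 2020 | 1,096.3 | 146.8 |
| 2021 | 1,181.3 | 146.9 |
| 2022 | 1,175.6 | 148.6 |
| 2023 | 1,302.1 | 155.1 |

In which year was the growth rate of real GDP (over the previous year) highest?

2021

2020: real = 1096.3/1.468 = 746.80; growth vs 2019 (707.75) = 5.52%.
2021: real = 1181.3/1.469 = 804.15; growth vs 2020 (746.80) = 7.68%.
2022: real = 1175.6/1.486 = 791.12; growth vs 2021 (804.15) = -1.62%.
2023: real = 1302.1/1.551 = 839.52; growth vs 2022 (791.12) = 6.12%.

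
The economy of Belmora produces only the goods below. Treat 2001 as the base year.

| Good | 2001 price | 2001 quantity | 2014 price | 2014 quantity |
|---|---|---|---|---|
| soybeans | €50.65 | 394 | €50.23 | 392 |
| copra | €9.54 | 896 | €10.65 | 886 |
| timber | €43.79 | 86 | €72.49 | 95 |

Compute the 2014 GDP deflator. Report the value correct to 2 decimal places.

Nominal GDP 2014 = 50.23·392 + 10.65·886 + 72.49·95 = 36012.61.
Real GDP 2014 (at 2001 prices) = 50.65·392 + 9.54·886 + 43.79·95 = 32467.29.
Deflator = Nominal/Real × 100 = 36012.61/32467.29 × 100 = 110.920.

110.92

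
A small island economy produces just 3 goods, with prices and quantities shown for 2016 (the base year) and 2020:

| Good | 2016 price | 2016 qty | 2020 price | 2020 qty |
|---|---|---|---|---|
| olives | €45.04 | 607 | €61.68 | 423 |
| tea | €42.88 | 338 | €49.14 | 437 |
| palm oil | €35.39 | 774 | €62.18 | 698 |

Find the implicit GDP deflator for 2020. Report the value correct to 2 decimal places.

145.56

Nominal GDP 2020 = 61.68·423 + 49.14·437 + 62.18·698 = 90966.46.
Real GDP 2020 (at 2016 prices) = 45.04·423 + 42.88·437 + 35.39·698 = 62492.70.
Deflator = Nominal/Real × 100 = 90966.46/62492.70 × 100 = 145.563.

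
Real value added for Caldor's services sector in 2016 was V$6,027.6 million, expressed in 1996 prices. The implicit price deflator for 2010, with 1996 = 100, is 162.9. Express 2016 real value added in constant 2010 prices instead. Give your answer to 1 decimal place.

V$9,819.0 million

Real value added in 2010 prices = Real value added in 1996 prices × (P_2010/P_1996) = 6027.6 × 1.629 = 9818.96.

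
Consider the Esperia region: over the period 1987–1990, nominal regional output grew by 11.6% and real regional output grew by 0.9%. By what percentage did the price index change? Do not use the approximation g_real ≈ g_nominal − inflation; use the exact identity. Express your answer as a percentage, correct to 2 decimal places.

(1 + g_nom) = (1 + g_real)(1 + π), so π = 1.1160 / 1.0090 − 1 = 0.10605.

10.60%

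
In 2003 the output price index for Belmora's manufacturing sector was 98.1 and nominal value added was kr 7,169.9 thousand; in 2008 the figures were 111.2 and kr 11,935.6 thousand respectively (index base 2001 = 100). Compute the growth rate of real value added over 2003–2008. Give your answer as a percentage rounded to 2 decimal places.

Real value added 2003 = 7169.9 / 0.981 = 7308.77.
Real value added 2008 = 11935.6 / 1.112 = 10733.45.
Real growth = 10733.45 / 7308.77 − 1 = 0.4686.

46.86%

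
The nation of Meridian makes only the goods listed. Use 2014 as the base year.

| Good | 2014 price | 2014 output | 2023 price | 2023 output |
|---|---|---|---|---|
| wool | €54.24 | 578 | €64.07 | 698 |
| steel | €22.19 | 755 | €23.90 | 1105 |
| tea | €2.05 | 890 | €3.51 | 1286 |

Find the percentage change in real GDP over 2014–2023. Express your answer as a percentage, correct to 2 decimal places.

30.22%

Real GDP 2014 = Nominal GDP 2014 = 54.24·578 + 22.19·755 + 2.05·890 = 49928.67.
Real GDP 2023 (at 2014 prices) = 54.24·698 + 22.19·1105 + 2.05·1286 = 65015.77.
Real growth = 65015.77/49928.67 − 1 = 0.3022.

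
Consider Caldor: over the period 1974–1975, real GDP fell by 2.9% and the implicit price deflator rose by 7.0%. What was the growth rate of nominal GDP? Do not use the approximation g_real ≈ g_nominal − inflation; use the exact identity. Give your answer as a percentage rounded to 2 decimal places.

3.90%

(1 + g_nom) = (1 + g_real)(1 + π) = 0.9710 × 1.0700 = 1.03897.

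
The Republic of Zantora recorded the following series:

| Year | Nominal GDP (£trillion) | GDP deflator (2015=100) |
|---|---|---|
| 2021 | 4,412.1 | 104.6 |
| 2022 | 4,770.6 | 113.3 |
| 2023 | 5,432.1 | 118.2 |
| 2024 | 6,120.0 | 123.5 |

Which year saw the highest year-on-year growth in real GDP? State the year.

2023

2022: real = 4770.6/1.133 = 4210.59; growth vs 2021 (4218.07) = -0.18%.
2023: real = 5432.1/1.182 = 4595.69; growth vs 2022 (4210.59) = 9.15%.
2024: real = 6120.0/1.235 = 4955.47; growth vs 2023 (4595.69) = 7.83%.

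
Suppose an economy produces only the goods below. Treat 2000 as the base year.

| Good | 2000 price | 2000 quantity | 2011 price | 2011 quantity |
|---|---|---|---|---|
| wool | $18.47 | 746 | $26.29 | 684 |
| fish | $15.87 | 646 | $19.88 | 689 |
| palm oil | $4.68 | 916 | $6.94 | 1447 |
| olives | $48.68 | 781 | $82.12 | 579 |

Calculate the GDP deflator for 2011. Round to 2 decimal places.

Nominal GDP 2011 = 26.29·684 + 19.88·689 + 6.94·1447 + 82.12·579 = 89269.34.
Real GDP 2011 (at 2000 prices) = 18.47·684 + 15.87·689 + 4.68·1447 + 48.68·579 = 58525.59.
Deflator = Nominal/Real × 100 = 89269.34/58525.59 × 100 = 152.530.

152.53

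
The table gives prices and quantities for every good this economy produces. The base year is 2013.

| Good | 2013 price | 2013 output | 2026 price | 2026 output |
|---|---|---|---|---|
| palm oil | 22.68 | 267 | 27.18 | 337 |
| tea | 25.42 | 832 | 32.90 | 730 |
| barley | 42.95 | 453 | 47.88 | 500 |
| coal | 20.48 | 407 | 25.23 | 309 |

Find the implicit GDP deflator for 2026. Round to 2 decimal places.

120.20

Nominal GDP 2026 = 27.18·337 + 32.90·730 + 47.88·500 + 25.23·309 = 64912.73.
Real GDP 2026 (at 2013 prices) = 22.68·337 + 25.42·730 + 42.95·500 + 20.48·309 = 54003.08.
Deflator = Nominal/Real × 100 = 64912.73/54003.08 × 100 = 120.202.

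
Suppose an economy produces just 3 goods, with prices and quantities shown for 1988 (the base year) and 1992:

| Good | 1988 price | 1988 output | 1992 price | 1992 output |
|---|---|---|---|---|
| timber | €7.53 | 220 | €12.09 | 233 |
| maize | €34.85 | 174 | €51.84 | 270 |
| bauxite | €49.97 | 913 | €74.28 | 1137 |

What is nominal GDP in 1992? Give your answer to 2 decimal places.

Nominal GDP 1992 = Σ (p_1992 × q_1992) = 12.09·233 + 51.84·270 + 74.28·1137 = 101270.13.

€101270.13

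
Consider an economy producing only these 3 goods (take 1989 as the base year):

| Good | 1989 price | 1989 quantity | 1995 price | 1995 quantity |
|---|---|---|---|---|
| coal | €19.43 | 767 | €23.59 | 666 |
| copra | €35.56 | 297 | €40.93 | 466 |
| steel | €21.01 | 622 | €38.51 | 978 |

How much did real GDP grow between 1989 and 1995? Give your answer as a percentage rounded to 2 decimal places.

29.91%

Real GDP 1989 = Nominal GDP 1989 = 19.43·767 + 35.56·297 + 21.01·622 = 38532.35.
Real GDP 1995 (at 1989 prices) = 19.43·666 + 35.56·466 + 21.01·978 = 50059.12.
Real growth = 50059.12/38532.35 − 1 = 0.2991.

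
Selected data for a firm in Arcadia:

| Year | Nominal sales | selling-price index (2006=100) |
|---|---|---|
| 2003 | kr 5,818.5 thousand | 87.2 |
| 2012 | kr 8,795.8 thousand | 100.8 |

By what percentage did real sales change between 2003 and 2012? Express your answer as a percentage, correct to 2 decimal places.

30.77%

Real sales 2003 = 5818.5 / 0.872 = 6672.59.
Real sales 2012 = 8795.8 / 1.008 = 8725.99.
Real growth = 8725.99 / 6672.59 − 1 = 0.3077.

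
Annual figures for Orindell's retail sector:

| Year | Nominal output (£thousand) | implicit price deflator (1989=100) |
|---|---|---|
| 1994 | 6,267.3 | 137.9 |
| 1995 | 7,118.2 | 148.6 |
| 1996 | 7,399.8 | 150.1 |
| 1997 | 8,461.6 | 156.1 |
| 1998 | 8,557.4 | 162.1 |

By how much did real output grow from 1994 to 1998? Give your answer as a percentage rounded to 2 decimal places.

Real output 1994 = 6267.3/1.379 = 4544.82.
Real output 1998 = 8557.4/1.621 = 5279.09.
Change = 5279.09/4544.82 − 1 = 0.1616.

16.16%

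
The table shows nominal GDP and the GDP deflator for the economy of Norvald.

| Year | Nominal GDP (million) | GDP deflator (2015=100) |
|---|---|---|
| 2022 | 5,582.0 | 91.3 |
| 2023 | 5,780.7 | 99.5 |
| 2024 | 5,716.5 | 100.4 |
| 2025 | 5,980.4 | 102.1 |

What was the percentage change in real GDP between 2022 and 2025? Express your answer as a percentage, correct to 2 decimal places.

-4.20%

Real GDP 2022 = 5582.0/0.913 = 6113.91.
Real GDP 2025 = 5980.4/1.021 = 5857.39.
Change = 5857.39/6113.91 − 1 = -0.0420.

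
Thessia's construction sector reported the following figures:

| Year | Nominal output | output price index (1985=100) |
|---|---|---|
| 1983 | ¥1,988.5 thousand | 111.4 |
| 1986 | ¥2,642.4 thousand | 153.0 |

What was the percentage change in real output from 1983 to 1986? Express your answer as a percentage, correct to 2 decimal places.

Deflate each year: 1983 → 1988.5/1.114 = 1785.01; 1986 → 2642.4/1.530 = 1727.06.
So real output changed by 1727.06/1785.01 − 1 = -0.0325, i.e. -3.25%.

-3.25%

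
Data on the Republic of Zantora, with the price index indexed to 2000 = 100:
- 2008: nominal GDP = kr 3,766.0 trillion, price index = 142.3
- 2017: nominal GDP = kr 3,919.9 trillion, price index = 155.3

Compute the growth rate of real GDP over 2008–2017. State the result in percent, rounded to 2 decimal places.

-4.63%

Deflate each year: 2008 → 3766.0/1.423 = 2646.52; 2017 → 3919.9/1.553 = 2524.08.
So real GDP changed by 2524.08/2646.52 − 1 = -0.0463, i.e. -4.63%.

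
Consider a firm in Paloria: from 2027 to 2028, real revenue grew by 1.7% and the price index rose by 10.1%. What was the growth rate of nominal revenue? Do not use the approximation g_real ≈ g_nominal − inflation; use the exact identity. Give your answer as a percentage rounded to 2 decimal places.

(1 + g_nom) = (1 + g_real)(1 + π) = 1.0170 × 1.1010 = 1.11972.

11.97%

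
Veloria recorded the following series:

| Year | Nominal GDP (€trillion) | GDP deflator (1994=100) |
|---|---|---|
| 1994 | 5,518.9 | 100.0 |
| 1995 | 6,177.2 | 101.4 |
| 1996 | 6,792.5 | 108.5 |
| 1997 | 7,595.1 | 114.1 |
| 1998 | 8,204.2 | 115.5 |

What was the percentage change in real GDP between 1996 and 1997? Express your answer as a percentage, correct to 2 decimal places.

6.33%

Real GDP 1996 = 6792.5/1.085 = 6260.37.
Real GDP 1997 = 7595.1/1.141 = 6656.53.
Change = 6656.53/6260.37 − 1 = 0.0633.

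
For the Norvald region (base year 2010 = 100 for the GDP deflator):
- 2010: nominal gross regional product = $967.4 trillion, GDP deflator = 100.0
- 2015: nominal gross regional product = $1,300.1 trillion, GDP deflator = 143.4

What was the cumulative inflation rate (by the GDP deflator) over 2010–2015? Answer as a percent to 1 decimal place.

Price-level change = 143.4 / 100.0 − 1 = 0.4340.

43.4%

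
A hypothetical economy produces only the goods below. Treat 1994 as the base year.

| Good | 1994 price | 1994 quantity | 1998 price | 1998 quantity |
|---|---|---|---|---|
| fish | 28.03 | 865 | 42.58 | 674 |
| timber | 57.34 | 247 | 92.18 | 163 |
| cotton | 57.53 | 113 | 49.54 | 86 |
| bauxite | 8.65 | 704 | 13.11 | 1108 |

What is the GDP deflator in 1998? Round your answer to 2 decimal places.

Nominal GDP 1998 = 42.58·674 + 92.18·163 + 49.54·86 + 13.11·1108 = 62510.58.
Real GDP 1998 (at 1994 prices) = 28.03·674 + 57.34·163 + 57.53·86 + 8.65·1108 = 42770.42.
Deflator = Nominal/Real × 100 = 62510.58/42770.42 × 100 = 146.154.

146.15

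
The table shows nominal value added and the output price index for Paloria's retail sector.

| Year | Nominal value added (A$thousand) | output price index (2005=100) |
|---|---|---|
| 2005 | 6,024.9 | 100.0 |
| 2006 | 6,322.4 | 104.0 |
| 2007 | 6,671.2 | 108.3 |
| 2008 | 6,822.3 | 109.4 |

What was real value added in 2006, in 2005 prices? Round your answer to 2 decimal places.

A$6,079.23 thousand

Real value added 2006 = 6322.4 / 1.040 = 6079.23.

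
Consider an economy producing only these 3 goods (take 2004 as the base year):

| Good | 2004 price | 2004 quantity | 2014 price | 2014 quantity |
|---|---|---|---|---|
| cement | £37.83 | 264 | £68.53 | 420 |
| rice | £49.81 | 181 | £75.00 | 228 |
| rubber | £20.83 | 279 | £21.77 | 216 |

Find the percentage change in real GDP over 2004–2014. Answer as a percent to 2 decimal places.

27.93%

Real GDP 2004 = Nominal GDP 2004 = 37.83·264 + 49.81·181 + 20.83·279 = 24814.30.
Real GDP 2014 (at 2004 prices) = 37.83·420 + 49.81·228 + 20.83·216 = 31744.56.
Real growth = 31744.56/24814.30 − 1 = 0.2793.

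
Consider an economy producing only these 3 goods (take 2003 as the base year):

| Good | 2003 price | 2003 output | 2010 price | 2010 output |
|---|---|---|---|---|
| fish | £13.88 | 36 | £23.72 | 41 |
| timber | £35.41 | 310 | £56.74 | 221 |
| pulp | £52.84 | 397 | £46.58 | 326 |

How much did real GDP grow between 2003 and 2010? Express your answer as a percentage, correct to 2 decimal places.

Real GDP 2003 = Nominal GDP 2003 = 13.88·36 + 35.41·310 + 52.84·397 = 32454.26.
Real GDP 2010 (at 2003 prices) = 13.88·41 + 35.41·221 + 52.84·326 = 25620.53.
Real growth = 25620.53/32454.26 − 1 = -0.2106.

-21.06%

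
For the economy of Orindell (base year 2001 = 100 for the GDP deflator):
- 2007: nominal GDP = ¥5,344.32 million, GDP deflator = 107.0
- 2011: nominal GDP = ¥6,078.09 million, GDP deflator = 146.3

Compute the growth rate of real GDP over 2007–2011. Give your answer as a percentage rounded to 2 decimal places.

Real GDP 2007 = 5344.32 / 1.070 = 4994.69.
Real GDP 2011 = 6078.09 / 1.463 = 4154.54.
Real growth = 4154.54 / 4994.69 − 1 = -0.1682.

-16.82%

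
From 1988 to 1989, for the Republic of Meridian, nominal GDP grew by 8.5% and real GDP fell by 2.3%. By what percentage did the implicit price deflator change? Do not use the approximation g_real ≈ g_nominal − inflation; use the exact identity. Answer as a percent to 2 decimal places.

(1 + g_nom) = (1 + g_real)(1 + π), so π = 1.0850 / 0.9770 − 1 = 0.11054.

11.05%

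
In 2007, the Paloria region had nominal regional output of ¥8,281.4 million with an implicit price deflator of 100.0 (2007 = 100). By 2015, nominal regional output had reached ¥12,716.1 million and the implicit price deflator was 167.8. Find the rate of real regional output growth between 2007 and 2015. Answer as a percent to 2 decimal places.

Real regional output 2007 = 8281.4 / 1.000 = 8281.40.
Real regional output 2015 = 12716.1 / 1.678 = 7578.13.
Real growth = 7578.13 / 8281.40 − 1 = -0.0849.

-8.49%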